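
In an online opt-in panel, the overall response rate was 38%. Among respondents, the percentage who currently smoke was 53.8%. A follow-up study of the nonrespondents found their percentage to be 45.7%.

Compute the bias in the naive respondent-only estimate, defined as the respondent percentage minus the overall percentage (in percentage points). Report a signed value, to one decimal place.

+5.0 percentage points

Nonresponse fraction = 1 − 0.38 = 0.62.
Bias = (nonresponse fraction) × (respondent percentage − nonrespondent percentage)
     = 0.62 × (53.8 − 45.7) = 0.62 × 8.1 = 5.022.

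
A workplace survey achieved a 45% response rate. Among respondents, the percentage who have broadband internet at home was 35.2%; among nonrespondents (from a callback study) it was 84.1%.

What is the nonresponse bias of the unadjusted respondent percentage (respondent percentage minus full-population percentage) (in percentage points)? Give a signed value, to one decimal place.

Nonresponse fraction = 1 − 0.45 = 0.55.
Bias = (nonresponse fraction) × (respondent percentage − nonrespondent percentage)
     = 0.55 × (35.2 − 84.1) = 0.55 × -48.9 = -26.895.

-26.9 percentage points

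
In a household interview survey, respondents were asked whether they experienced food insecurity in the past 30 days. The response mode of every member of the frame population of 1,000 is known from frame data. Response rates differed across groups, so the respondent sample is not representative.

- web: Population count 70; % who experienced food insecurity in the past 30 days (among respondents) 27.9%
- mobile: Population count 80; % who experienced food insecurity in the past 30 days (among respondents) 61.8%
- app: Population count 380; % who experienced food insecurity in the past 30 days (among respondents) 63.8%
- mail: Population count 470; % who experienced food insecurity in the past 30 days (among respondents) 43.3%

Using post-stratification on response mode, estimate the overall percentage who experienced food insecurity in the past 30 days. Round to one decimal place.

51.5%

Reweight to the known response mode distribution:
  web: (70/1,000) × 27.9 = 1.953
  mobile: (80/1,000) × 61.8 = 4.944
  app: (380/1,000) × 63.8 = 24.244
  mail: (470/1,000) × 43.3 = 20.351
Post-stratified estimate = 51.492 → 51.5%.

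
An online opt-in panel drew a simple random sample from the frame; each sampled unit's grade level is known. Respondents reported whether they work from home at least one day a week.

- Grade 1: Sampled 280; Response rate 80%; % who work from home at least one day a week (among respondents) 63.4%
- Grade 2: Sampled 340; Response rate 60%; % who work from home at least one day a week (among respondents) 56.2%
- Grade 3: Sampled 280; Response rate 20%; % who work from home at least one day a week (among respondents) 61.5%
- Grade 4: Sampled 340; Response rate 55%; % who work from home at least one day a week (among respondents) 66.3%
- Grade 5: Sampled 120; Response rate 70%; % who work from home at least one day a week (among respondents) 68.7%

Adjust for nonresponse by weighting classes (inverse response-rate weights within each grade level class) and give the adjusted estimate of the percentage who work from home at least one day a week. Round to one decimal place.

With weight = n_sampled/n_responded per class, the weighted class total is n_sampled:
  Grade 1: 280 × 63.4 = 17,752
  Grade 2: 340 × 56.2 = 19,108
  Grade 3: 280 × 61.5 = 17,220
  Grade 4: 340 × 66.3 = 22,542
  Grade 5: 120 × 68.7 = 8244
Adjusted estimate = 84,866 / 1,360 = 62.4015 → 62.4%.

62.4%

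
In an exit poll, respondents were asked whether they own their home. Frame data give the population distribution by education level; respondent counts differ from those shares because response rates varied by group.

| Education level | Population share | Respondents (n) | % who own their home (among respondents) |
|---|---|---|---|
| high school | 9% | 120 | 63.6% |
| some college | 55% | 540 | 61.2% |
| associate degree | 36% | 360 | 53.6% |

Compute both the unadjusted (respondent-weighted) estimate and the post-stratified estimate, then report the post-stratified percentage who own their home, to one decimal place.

Naive respondent-only estimate (weights = respondent counts):
  (120/1020)×63.6 + (540/1020)×61.2 + (360/1020)×53.6 = 58.8%
Post-stratifying to population shares instead:
  0.09×63.6 + 0.55×61.2 + 0.36×53.6 = 58.68%

58.7%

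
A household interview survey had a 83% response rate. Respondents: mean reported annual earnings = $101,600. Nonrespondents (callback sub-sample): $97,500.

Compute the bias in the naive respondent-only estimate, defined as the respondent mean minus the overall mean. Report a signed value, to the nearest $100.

+$700

Nonresponse fraction = 1 − 0.83 = 0.17.
Bias = (nonresponse fraction) × (respondent mean − nonrespondent mean)
     = 0.17 × (101,600 − 97,500) = 0.17 × 4100 = 697.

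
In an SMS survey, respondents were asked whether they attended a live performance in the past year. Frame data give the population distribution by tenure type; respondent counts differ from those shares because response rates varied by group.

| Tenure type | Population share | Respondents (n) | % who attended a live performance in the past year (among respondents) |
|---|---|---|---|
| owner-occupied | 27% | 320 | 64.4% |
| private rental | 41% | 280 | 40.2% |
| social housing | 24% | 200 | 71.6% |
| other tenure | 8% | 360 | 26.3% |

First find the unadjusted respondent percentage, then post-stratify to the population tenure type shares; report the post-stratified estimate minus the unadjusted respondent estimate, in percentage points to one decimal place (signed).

+5.2 percentage points

Naive respondent-only estimate (weights = respondent counts):
  (320/1160)×64.4 + (280/1160)×40.2 + (200/1160)×71.6 + (360/1160)×26.3 = 47.9759%
Post-stratified estimate weights by population shares:
  0.27×64.4 + 0.41×40.2 + 0.24×71.6 + 0.08×26.3 = 53.158%
Difference = 53.158 − 47.9759 = 5.1821 pp.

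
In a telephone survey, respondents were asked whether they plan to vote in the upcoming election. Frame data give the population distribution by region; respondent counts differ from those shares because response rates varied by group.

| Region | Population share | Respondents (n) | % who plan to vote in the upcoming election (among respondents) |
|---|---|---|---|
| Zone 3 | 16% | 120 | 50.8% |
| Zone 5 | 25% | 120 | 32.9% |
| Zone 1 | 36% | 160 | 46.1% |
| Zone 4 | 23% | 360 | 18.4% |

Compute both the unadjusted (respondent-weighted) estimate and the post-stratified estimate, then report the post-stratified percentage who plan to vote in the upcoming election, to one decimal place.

Naive respondent-only estimate (weights = respondent counts):
  (120/760)×50.8 + (120/760)×32.9 + (160/760)×46.1 + (360/760)×18.4 = 31.6368%
Reweighting by population region shares:
  0.16×50.8 + 0.25×32.9 + 0.36×46.1 + 0.23×18.4 = 37.181%

37.2%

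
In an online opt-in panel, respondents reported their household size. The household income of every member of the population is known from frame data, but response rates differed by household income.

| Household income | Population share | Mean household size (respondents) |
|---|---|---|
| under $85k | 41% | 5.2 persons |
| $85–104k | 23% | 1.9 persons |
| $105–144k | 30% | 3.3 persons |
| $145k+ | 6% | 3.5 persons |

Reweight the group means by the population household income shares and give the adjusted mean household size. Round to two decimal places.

Weight each group's respondent value by its population share:
  under $85k: 0.41 × 5.2 = 2.132
  $85–104k: 0.23 × 1.9 = 0.437
  $105–144k: 0.3 × 3.3 = 0.99
  $145k+: 0.06 × 3.5 = 0.21
Post-stratified estimate = 3.769 → 3.77.

3.77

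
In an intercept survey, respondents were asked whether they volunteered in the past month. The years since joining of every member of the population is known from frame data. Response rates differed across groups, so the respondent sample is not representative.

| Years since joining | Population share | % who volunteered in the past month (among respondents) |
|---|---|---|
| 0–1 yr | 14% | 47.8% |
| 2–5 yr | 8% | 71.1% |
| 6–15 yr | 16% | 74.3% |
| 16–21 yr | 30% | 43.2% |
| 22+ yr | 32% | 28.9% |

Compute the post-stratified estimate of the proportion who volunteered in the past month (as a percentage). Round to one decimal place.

Each cell contributes population-share × respondent value:
  0–1 yr: 0.14 × 47.8 = 6.692
  2–5 yr: 0.08 × 71.1 = 5.688
  6–15 yr: 0.16 × 74.3 = 11.888
  16–21 yr: 0.3 × 43.2 = 12.96
  22+ yr: 0.32 × 28.9 = 9.248
Post-stratified estimate = 46.476 → 46.5%.

46.5%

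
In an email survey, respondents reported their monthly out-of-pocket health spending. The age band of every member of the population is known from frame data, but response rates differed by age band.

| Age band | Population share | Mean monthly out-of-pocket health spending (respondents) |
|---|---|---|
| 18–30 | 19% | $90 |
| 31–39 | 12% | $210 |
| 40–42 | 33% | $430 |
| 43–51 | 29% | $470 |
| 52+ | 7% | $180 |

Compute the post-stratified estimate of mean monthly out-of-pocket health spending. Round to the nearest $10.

Reweight to the known age band distribution:
  18–30: 0.19 × 90 = 17.1
  31–39: 0.12 × 210 = 25.2
  40–42: 0.33 × 430 = 141.9
  43–51: 0.29 × 470 = 136.3
  52+: 0.07 × 180 = 12.6
Post-stratified estimate = 333.1 → $330.

$330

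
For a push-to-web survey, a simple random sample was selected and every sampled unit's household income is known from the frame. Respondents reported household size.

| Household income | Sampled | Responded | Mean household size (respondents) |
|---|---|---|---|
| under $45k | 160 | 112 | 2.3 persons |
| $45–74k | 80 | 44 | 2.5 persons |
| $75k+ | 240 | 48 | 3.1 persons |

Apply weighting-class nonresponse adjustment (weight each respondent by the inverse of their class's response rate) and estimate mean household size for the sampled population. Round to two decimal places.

2.73

Response rates by class: under $45k 112/160 = 70%, $45–74k 44/80 = 55%, $75k+ 48/240 = 20%.
Weighting each respondent by the inverse class response rate inflates each class back to its sampled size, so the class weight is n_sampled:
  under $45k: 160 × 2.3 = 368
  $45–74k: 80 × 2.5 = 200
  $75k+: 240 × 3.1 = 744
Adjusted estimate = 1312 / 480 = 2.73333 → 2.73.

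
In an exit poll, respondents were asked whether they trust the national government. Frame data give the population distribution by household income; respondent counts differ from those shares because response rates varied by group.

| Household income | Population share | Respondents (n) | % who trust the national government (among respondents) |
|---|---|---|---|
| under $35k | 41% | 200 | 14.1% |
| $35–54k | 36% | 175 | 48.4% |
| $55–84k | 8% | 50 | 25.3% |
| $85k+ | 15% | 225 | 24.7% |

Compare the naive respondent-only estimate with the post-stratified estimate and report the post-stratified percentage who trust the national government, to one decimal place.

Naive respondent-only estimate (weights = respondent counts):
  (200/650)×14.1 + (175/650)×48.4 + (50/650)×25.3 + (225/650)×24.7 = 27.8654%
Post-stratifying to population shares instead:
  0.41×14.1 + 0.36×48.4 + 0.08×25.3 + 0.15×24.7 = 28.934%

28.9%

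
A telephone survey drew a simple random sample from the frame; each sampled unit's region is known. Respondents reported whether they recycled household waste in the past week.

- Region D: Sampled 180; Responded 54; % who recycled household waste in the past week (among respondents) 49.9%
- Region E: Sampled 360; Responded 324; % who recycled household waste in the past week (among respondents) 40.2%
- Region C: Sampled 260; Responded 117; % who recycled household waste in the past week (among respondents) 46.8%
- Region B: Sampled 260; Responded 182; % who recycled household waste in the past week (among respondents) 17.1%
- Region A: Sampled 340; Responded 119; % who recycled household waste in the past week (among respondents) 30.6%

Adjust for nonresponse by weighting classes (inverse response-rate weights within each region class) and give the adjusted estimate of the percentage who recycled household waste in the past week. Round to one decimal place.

36.1%

Response rates by class: Region D 54/180 = 30%, Region E 324/360 = 90%, Region C 117/260 = 45%, Region B 182/260 = 70%, Region A 119/340 = 35%.
Inverse-response-rate weighting restores each class to its sampled count, so class totals weight by n_sampled:
  Region D: 180 × 49.9 = 8982
  Region E: 360 × 40.2 = 14472
  Region C: 260 × 46.8 = 12,168
  Region B: 260 × 17.1 = 4446
  Region A: 340 × 30.6 = 10,404
Adjusted estimate = 50,472 / 1,400 = 36.0514 → 36.1%.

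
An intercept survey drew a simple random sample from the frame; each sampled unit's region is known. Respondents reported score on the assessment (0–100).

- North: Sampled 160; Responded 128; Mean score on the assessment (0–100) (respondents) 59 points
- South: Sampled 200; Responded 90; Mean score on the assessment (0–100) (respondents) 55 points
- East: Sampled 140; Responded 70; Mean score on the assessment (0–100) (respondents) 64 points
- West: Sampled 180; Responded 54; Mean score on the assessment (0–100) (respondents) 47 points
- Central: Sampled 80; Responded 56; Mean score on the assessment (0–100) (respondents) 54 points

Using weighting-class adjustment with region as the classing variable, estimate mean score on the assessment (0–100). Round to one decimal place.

55.5

Response rates by class: North 128/160 = 80%, South 90/200 = 45%, East 70/140 = 50%, West 54/180 = 30%, Central 56/80 = 70%.
Each respondent's weight = sampled/responded in their class; summing within a class gives n_sampled, so:
  North: 160 × 59 = 9440
  South: 200 × 55 = 11,000
  East: 140 × 64 = 8960
  West: 180 × 47 = 8460
  Central: 80 × 54 = 4320
Adjusted estimate = 42,180 / 760 = 55.5 → 55.5.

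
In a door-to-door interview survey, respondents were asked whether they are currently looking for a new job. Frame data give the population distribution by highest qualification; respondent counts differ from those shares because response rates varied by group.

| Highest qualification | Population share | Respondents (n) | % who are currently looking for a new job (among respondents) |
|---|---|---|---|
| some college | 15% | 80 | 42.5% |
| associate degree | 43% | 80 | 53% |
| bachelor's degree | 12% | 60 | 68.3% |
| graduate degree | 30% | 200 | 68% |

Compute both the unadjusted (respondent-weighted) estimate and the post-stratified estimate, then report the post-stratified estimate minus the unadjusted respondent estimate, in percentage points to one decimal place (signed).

Unadjusted (pooled respondent) estimate weights by respondent counts:
  (80/420)×42.5 + (80/420)×53 + (60/420)×68.3 + (200/420)×68 = 60.3286%
Post-stratified estimate weights by population shares:
  0.15×42.5 + 0.43×53 + 0.12×68.3 + 0.3×68 = 57.761%
Difference = 57.761 − 60.3286 = -2.5676 pp.

-2.6 percentage points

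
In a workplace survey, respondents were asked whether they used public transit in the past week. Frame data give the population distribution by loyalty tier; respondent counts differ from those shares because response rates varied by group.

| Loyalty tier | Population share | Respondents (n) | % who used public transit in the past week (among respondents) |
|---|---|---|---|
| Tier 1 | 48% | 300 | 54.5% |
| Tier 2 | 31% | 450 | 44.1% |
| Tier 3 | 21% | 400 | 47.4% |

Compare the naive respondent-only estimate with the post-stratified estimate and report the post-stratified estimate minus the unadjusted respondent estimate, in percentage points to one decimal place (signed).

Unadjusted (pooled respondent) estimate weights by respondent counts:
  (300/1150)×54.5 + (450/1150)×44.1 + (400/1150)×47.4 = 47.9609%
Reweighting by population loyalty tier shares:
  0.48×54.5 + 0.31×44.1 + 0.21×47.4 = 49.785%
Difference = 49.785 − 47.9609 = 1.8241 pp.

+1.8 percentage points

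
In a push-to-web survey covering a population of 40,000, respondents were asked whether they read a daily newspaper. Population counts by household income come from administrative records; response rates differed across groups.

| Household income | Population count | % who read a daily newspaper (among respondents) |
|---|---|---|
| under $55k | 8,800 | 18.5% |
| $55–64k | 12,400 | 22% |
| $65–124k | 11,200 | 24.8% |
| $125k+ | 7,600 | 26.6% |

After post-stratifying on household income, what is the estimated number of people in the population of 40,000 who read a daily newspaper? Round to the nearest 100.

Estimated count per cell = population count × respondent percentage:
  under $55k: 8,800 × 18.5% = 1628
  $55–64k: 12,400 × 22% = 2728
  $65–124k: 11,200 × 24.8% = 2777.6
  $125k+: 7,600 × 26.6% = 2021.6
Estimated total = 9155.2 → 9,200.

9,200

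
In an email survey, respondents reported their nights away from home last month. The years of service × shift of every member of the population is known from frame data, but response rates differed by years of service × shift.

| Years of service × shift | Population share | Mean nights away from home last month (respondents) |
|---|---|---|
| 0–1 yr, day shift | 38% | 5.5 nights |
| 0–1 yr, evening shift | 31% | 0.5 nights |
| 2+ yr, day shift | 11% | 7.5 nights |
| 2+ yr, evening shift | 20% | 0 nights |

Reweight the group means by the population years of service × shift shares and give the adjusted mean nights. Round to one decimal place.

3.1

Each cell contributes population-share × respondent value:
  0–1 yr, day shift: 0.38 × 5.5 = 2.09
  0–1 yr, evening shift: 0.31 × 0.5 = 0.155
  2+ yr, day shift: 0.11 × 7.5 = 0.825
  2+ yr, evening shift: 0.2 × 0 = 0
Post-stratified estimate = 3.07 → 3.1.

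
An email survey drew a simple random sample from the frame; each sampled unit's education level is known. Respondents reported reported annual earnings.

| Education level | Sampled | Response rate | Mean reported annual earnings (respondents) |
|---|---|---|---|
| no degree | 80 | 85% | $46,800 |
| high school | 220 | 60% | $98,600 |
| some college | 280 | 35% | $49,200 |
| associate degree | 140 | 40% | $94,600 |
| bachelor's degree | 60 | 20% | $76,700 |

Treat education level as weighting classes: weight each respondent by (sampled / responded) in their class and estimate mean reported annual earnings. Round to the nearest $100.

Inverse-response-rate weighting restores each class to its sampled count, so class totals weight by n_sampled:
  no degree: 80 × 46,800 = 3,744,000
  high school: 220 × 98,600 = 21,692,000
  some college: 280 × 49,200 = 13,776,000
  associate degree: 140 × 94,600 = 13,244,000
  bachelor's degree: 60 × 76,700 = 4,602,000
Adjusted estimate = 57,058,000 / 780 = 73151.3 → $73,200.

$73,200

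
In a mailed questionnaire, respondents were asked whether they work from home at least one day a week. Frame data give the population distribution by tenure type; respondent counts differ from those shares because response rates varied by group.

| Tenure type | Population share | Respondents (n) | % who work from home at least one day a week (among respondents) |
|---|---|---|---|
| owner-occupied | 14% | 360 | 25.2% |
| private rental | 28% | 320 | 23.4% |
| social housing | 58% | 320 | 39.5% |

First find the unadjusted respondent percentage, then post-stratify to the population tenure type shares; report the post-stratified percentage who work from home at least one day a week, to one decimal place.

33.0%

Unadjusted (pooled respondent) estimate weights by respondent counts:
  (360/1000)×25.2 + (320/1000)×23.4 + (320/1000)×39.5 = 29.2%
Reweighting by population tenure type shares:
  0.14×25.2 + 0.28×23.4 + 0.58×39.5 = 32.99%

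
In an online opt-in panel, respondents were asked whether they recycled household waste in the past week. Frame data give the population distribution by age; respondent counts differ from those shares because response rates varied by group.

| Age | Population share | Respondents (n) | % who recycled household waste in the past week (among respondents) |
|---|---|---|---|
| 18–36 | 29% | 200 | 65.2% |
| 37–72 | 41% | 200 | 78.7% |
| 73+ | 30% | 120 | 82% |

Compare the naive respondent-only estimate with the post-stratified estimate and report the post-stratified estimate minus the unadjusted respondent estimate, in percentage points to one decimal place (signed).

Unadjusted (pooled respondent) estimate weights by respondent counts:
  (200/520)×65.2 + (200/520)×78.7 + (120/520)×82 = 74.2692%
Post-stratified estimate weights by population shares:
  0.29×65.2 + 0.41×78.7 + 0.3×82 = 75.775%
Difference = 75.775 − 74.2692 = 1.5058 pp.

+1.5 percentage points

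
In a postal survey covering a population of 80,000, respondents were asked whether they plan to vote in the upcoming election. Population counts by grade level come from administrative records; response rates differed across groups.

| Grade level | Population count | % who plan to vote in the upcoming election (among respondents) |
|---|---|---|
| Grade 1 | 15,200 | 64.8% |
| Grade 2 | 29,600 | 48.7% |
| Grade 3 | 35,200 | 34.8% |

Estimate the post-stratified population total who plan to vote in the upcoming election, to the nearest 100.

Estimated count per cell = population count × respondent percentage:
  Grade 1: 15,200 × 64.8% = 9849.6
  Grade 2: 29,600 × 48.7% = 14415.2
  Grade 3: 35,200 × 34.8% = 12249.6
Estimated total = 36514.4 → 36,500.

36,500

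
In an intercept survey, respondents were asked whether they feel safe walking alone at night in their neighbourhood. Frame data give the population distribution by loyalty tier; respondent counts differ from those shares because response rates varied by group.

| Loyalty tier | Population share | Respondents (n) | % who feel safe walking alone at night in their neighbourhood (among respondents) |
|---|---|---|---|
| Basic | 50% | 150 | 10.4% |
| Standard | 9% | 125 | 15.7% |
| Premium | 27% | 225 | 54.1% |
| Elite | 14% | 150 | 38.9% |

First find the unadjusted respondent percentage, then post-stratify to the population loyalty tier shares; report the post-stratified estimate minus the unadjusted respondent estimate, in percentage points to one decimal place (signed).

-6.5 percentage points

Naive respondent-only estimate (weights = respondent counts):
  (150/650)×10.4 + (125/650)×15.7 + (225/650)×54.1 + (150/650)×38.9 = 33.1231%
Reweighting by population loyalty tier shares:
  0.5×10.4 + 0.09×15.7 + 0.27×54.1 + 0.14×38.9 = 26.666%
Difference = 26.666 − 33.1231 = -6.4571 pp.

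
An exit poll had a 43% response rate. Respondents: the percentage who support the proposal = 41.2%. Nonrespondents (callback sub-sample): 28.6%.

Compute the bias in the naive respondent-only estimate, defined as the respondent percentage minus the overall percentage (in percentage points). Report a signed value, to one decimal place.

Nonresponse fraction = 1 − 0.43 = 0.57.
Bias = (nonresponse fraction) × (respondent percentage − nonrespondent percentage)
     = 0.57 × (41.2 − 28.6) = 0.57 × 12.6 = 7.182.

+7.2 percentage points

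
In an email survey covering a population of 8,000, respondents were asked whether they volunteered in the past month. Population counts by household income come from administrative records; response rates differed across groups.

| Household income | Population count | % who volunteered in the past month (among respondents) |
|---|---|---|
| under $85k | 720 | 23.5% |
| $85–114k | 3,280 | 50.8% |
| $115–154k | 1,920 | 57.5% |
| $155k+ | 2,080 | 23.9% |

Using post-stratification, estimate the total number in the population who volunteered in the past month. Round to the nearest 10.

Each cell contributes its population count × the respondent rate:
  under $85k: 720 × 23.5% = 169.2
  $85–114k: 3,280 × 50.8% = 1666.24
  $115–154k: 1,920 × 57.5% = 1104
  $155k+: 2,080 × 23.9% = 497.12
Estimated total = 3436.56 → 3,440.

3,440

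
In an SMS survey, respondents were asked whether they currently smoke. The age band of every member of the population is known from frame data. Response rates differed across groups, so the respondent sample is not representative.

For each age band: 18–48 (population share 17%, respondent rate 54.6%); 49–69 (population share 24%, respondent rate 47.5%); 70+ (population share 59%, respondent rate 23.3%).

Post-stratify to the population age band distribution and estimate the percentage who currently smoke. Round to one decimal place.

34.4%

Weight each group's respondent value by its population share:
  18–48: 0.17 × 54.6 = 9.282
  49–69: 0.24 × 47.5 = 11.4
  70+: 0.59 × 23.3 = 13.747
Post-stratified estimate = 34.429 → 34.4%.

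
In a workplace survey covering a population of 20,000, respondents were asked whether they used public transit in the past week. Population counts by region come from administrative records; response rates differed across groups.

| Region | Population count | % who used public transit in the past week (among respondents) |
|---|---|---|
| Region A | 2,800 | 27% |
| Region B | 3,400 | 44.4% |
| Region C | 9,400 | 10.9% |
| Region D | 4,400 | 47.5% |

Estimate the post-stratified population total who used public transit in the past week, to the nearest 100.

Each cell contributes its population count × the respondent rate:
  Region A: 2,800 × 27% = 756
  Region B: 3,400 × 44.4% = 1509.6
  Region C: 9,400 × 10.9% = 1024.6
  Region D: 4,400 × 47.5% = 2090
Estimated total = 5380.2 → 5,400.

5,400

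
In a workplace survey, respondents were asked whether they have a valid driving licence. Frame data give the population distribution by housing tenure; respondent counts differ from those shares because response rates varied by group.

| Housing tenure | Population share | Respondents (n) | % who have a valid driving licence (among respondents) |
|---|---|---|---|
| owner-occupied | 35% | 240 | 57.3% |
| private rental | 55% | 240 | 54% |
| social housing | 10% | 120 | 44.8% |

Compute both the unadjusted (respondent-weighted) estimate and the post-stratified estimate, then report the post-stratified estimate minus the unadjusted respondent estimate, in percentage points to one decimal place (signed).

Naive respondent-only estimate (weights = respondent counts):
  (240/600)×57.3 + (240/600)×54 + (120/600)×44.8 = 53.48%
Post-stratified estimate weights by population shares:
  0.35×57.3 + 0.55×54 + 0.1×44.8 = 54.235%
Difference = 54.235 − 53.48 = 0.755 pp.

+0.8 percentage points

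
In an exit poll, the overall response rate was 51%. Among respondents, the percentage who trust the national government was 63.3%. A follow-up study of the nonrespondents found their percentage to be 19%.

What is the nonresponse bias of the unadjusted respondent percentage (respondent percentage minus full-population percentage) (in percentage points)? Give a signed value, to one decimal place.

+21.7 percentage points

Nonresponse fraction = 1 − 0.51 = 0.49.
Bias = (nonresponse fraction) × (respondent percentage − nonrespondent percentage)
     = 0.49 × (63.3 − 19) = 0.49 × 44.3 = 21.707.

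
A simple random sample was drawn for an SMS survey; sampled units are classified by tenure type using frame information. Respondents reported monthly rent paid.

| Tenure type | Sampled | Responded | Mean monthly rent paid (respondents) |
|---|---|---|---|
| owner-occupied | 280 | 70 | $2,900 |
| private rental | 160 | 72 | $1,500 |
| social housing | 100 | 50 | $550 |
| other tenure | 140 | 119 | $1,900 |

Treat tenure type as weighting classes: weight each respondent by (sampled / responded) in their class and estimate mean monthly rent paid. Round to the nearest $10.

Response rates by class: owner-occupied 70/280 = 25%, private rental 72/160 = 45%, social housing 50/100 = 50%, other tenure 119/140 = 85%.
Weighting each respondent by the inverse class response rate inflates each class back to its sampled size, so the class weight is n_sampled:
  owner-occupied: 280 × 2900 = 812,000
  private rental: 160 × 1500 = 240,000
  social housing: 100 × 550 = 55,000
  other tenure: 140 × 1900 = 266,000
Adjusted estimate = 1,373,000 / 680 = 2019.12 → $2,020.

$2,020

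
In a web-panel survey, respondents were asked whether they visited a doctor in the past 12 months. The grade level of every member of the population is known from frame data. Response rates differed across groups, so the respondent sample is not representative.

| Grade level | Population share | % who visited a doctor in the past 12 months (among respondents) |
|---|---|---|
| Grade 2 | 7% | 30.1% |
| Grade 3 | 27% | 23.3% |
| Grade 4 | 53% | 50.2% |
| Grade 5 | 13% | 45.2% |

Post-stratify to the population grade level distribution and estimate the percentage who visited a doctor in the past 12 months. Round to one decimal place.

40.9%

Reweight to the known grade level distribution:
  Grade 2: 0.07 × 30.1 = 2.107
  Grade 3: 0.27 × 23.3 = 6.291
  Grade 4: 0.53 × 50.2 = 26.606
  Grade 5: 0.13 × 45.2 = 5.876
Post-stratified estimate = 40.88 → 40.9%.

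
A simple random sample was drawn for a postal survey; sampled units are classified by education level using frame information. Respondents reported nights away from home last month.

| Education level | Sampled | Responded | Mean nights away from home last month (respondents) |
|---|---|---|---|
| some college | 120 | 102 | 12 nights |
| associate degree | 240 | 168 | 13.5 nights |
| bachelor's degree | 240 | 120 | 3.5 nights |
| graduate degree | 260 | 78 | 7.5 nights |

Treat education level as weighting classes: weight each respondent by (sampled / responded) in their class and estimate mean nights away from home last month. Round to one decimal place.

8.7

Response rates by class: some college 102/120 = 85%, associate degree 168/240 = 70%, bachelor's degree 120/240 = 50%, graduate degree 78/260 = 30%.
With weight = n_sampled/n_responded per class, the weighted class total is n_sampled:
  some college: 120 × 12 = 1440
  associate degree: 240 × 13.5 = 3240
  bachelor's degree: 240 × 3.5 = 840
  graduate degree: 260 × 7.5 = 1950
Adjusted estimate = 7470 / 860 = 8.68605 → 8.7.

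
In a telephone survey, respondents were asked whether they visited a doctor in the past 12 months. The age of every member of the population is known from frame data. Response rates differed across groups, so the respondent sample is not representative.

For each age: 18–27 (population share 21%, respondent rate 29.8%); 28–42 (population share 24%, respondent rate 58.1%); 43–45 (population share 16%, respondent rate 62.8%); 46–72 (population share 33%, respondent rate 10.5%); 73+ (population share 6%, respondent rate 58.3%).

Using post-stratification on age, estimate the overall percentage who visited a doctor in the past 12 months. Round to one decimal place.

Each cell contributes population-share × respondent value:
  18–27: 0.21 × 29.8 = 6.258
  28–42: 0.24 × 58.1 = 13.944
  43–45: 0.16 × 62.8 = 10.048
  46–72: 0.33 × 10.5 = 3.465
  73+: 0.06 × 58.3 = 3.498
Post-stratified estimate = 37.213 → 37.2%.

37.2%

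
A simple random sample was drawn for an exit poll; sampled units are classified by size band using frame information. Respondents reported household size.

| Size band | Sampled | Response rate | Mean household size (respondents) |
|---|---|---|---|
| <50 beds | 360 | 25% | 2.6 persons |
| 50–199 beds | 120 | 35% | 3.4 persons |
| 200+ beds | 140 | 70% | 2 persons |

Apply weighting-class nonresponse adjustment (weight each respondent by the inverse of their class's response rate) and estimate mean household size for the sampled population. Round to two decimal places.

Weighting each respondent by the inverse class response rate inflates each class back to its sampled size, so the class weight is n_sampled:
  <50 beds: 360 × 2.6 = 936
  50–199 beds: 120 × 3.4 = 408
  200+ beds: 140 × 2 = 280
Adjusted estimate = 1624 / 620 = 2.61936 → 2.62.

2.62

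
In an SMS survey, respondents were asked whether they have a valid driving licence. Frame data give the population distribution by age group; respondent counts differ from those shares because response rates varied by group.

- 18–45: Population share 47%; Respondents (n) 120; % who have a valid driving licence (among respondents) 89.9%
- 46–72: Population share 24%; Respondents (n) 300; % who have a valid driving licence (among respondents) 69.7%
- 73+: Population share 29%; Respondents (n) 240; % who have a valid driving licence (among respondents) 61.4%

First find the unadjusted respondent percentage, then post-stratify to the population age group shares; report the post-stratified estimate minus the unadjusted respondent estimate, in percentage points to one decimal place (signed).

Naive respondent-only estimate (weights = respondent counts):
  (120/660)×89.9 + (300/660)×69.7 + (240/660)×61.4 = 70.3545%
Post-stratifying to population shares instead:
  0.47×89.9 + 0.24×69.7 + 0.29×61.4 = 76.787%
Difference = 76.787 − 70.3545 = 6.4325 pp.

+6.4 percentage points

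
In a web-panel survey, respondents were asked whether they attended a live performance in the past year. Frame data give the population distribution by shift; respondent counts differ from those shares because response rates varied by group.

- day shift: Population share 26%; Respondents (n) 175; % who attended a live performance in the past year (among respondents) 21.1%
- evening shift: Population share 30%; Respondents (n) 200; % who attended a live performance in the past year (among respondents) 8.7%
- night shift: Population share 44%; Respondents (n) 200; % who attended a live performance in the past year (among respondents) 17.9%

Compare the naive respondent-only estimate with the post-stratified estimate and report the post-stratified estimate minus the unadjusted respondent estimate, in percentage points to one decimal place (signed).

+0.3 percentage points

Naive respondent-only estimate (weights = respondent counts):
  (175/575)×21.1 + (200/575)×8.7 + (200/575)×17.9 = 15.6739%
Reweighting by population shift shares:
  0.26×21.1 + 0.3×8.7 + 0.44×17.9 = 15.972%
Difference = 15.972 − 15.6739 = 0.2981 pp.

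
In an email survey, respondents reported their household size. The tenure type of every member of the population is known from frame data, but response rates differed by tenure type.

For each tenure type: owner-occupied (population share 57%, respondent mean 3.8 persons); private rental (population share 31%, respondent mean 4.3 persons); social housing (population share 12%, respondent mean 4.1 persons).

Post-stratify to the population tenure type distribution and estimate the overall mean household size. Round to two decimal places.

3.99

Post-stratification weights by population share, not respondent share:
  owner-occupied: 0.57 × 3.8 = 2.166
  private rental: 0.31 × 4.3 = 1.333
  social housing: 0.12 × 4.1 = 0.492
Post-stratified estimate = 3.991 → 3.99.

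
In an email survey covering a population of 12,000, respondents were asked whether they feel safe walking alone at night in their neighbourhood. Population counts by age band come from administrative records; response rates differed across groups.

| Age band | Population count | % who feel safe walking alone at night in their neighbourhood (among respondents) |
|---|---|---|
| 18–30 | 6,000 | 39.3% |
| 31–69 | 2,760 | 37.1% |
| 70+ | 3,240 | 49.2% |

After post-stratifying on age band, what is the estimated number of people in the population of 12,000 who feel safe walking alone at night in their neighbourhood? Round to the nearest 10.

Each cell contributes its population count × the respondent rate:
  18–30: 6,000 × 39.3% = 2358
  31–69: 2,760 × 37.1% = 1023.96
  70+: 3,240 × 49.2% = 1594.08
Estimated total = 4976.04 → 4,980.

4,980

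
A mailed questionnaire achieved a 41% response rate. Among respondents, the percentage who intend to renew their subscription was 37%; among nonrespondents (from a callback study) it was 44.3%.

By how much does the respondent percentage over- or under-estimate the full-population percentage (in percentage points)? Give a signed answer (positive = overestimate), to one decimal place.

Nonresponse fraction = 1 − 0.41 = 0.59.
Bias = (nonresponse fraction) × (respondent percentage − nonrespondent percentage)
     = 0.59 × (37 − 44.3) = 0.59 × -7.3 = -4.307.

-4.3 percentage points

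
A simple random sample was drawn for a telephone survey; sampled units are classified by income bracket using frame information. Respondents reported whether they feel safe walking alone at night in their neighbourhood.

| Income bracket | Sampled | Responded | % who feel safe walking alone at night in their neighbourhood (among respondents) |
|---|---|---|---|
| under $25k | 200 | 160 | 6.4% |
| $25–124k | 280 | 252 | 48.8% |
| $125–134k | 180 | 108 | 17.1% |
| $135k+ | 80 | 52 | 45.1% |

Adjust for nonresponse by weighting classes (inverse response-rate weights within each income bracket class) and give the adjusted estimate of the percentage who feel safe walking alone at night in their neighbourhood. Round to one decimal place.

29.2%

Class response rates: under $25k 160/200 = 80%, $25–124k 252/280 = 90%, $125–134k 108/180 = 60%, $135k+ 52/80 = 65%.
With weight = n_sampled/n_responded per class, the weighted class total is n_sampled:
  under $25k: 200 × 6.4 = 1280
  $25–124k: 280 × 48.8 = 13,664
  $125–134k: 180 × 17.1 = 3078
  $135k+: 80 × 45.1 = 3608
Adjusted estimate = 21,630 / 740 = 29.2297 → 29.2%.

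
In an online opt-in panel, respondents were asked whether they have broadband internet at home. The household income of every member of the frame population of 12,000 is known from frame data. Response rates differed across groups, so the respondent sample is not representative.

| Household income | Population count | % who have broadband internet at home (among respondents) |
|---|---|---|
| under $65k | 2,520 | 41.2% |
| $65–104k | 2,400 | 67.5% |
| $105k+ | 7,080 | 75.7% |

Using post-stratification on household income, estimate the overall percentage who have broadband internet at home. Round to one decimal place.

Weight each group's respondent value by its population share:
  under $65k: (2,520/12,000) × 41.2 = 8.652
  $65–104k: (2,400/12,000) × 67.5 = 13.5
  $105k+: (7,080/12,000) × 75.7 = 44.663
Post-stratified estimate = 66.815 → 66.8%.

66.8%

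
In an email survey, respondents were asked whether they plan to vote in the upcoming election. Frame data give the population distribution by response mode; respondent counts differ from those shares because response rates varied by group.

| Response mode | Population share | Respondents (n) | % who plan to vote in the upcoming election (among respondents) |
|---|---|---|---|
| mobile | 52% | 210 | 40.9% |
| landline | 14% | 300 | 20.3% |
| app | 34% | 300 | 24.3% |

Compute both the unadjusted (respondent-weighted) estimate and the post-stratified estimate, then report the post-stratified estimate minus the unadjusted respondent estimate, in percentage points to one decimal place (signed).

+5.2 percentage points

Naive respondent-only estimate (weights = respondent counts):
  (210/810)×40.9 + (300/810)×20.3 + (300/810)×24.3 = 27.1222%
Post-stratified estimate weights by population shares:
  0.52×40.9 + 0.14×20.3 + 0.34×24.3 = 32.372%
Difference = 32.372 − 27.1222 = 5.2498 pp.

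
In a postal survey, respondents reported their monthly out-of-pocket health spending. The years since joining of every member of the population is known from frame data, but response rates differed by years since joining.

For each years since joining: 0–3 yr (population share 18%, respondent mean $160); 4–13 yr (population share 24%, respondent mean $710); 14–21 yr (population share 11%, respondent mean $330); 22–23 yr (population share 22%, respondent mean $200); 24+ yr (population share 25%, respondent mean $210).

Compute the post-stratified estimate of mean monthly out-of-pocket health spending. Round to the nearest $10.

Post-stratification weights by population share, not respondent share:
  0–3 yr: 0.18 × 160 = 28.8
  4–13 yr: 0.24 × 710 = 170.4
  14–21 yr: 0.11 × 330 = 36.3
  22–23 yr: 0.22 × 200 = 44
  24+ yr: 0.25 × 210 = 52.5
Post-stratified estimate = 332 → $330.

$330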